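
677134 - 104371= 572763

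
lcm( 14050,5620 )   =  28100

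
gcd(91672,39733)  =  1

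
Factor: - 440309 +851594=411285 = 3^1*5^1 * 7^1*3917^1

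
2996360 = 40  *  74909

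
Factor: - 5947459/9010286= -2^ (-1 )*7^1*43^1  *1249^( - 1) * 3607^(-1)*19759^1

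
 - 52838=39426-92264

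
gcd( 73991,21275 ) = 23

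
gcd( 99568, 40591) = 1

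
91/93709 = 13/13387 = 0.00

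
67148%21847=1607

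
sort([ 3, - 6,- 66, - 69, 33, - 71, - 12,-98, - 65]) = [ - 98, - 71, - 69, - 66, - 65, -12, -6, 3,33]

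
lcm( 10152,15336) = 720792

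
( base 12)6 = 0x6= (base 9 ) 6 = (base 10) 6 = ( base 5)11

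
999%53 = 45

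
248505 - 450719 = -202214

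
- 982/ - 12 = 81  +  5/6  =  81.83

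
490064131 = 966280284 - 476216153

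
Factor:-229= - 229^1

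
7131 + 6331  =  13462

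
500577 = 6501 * 77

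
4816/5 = 963 + 1/5 =963.20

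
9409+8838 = 18247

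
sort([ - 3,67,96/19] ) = [ - 3, 96/19, 67 ] 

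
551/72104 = 551/72104 = 0.01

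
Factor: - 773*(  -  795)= 614535 = 3^1 * 5^1*53^1 * 773^1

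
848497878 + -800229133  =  48268745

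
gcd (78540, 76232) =4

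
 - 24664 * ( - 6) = 147984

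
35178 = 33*1066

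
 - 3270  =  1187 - 4457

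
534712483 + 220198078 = 754910561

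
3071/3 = 1023 + 2/3 = 1023.67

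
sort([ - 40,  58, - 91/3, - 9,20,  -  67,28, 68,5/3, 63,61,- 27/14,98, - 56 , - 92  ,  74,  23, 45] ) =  [ - 92,-67, - 56,-40,-91/3,-9, - 27/14, 5/3,20,  23, 28,  45 , 58 , 61, 63, 68, 74,98]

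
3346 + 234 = 3580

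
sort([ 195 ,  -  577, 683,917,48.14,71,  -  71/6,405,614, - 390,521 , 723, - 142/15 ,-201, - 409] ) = [ - 577, - 409,  -  390,-201, - 71/6, - 142/15, 48.14, 71,195, 405,521,614,683,  723, 917]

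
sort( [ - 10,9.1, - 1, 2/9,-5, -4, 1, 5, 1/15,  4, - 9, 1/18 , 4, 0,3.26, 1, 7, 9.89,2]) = [-10, - 9, -5,  -  4, -1, 0 , 1/18,1/15,2/9,1, 1, 2,3.26, 4, 4,  5, 7,9.1, 9.89] 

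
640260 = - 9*( - 71140 )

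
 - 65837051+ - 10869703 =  - 76706754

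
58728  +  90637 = 149365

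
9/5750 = 9/5750 = 0.00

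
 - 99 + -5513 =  -5612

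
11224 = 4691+6533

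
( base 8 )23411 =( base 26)EK9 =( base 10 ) 9993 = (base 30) B33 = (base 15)2E63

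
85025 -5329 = 79696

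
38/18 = 2 +1/9 = 2.11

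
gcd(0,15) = 15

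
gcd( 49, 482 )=1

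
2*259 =518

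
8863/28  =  316 +15/28 = 316.54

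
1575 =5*315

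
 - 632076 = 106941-739017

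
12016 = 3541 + 8475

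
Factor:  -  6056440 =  - 2^3*5^1*13^1*19^1*613^1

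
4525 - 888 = 3637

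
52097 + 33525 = 85622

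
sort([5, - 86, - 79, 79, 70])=[ - 86,- 79, 5,70, 79]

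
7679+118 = 7797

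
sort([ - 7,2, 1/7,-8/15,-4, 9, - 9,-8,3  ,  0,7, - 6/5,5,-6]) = [- 9,-8,-7, - 6, - 4, -6/5,  -  8/15,0,1/7,  2,3,5,7 , 9] 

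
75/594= 25/198 = 0.13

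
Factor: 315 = 3^2 * 5^1 *7^1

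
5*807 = 4035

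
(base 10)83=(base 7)146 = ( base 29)2p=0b1010011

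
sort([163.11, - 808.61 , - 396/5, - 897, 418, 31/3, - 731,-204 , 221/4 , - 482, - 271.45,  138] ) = [ - 897, - 808.61, - 731, - 482,-271.45, - 204,-396/5 , 31/3,221/4, 138,  163.11,418]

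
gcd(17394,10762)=2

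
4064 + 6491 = 10555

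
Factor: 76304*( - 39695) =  - 3028887280 = - 2^4*5^1 * 17^1*19^1*251^1*467^1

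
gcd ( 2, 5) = 1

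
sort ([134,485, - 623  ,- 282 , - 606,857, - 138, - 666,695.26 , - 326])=[ - 666 , -623, - 606 , - 326,  -  282, - 138, 134,485,695.26,857]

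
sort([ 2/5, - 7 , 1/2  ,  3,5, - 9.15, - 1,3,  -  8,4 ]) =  [ - 9.15,-8, - 7, - 1 , 2/5, 1/2,3,3, 4, 5 ] 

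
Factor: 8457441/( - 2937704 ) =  - 2^ ( - 3 )*3^1*7^( - 1 ) * 11^(-1)* 19^(- 1 )*251^( - 1 ) * 2819147^1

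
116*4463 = 517708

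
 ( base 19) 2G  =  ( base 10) 54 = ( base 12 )46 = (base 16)36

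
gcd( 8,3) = 1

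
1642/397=4 +54/397= 4.14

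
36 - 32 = 4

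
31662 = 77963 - 46301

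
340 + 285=625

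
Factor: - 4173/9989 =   -  3^1*7^(-1 ) * 13^1*107^1 * 1427^(-1 ) 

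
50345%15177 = 4814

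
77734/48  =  38867/24  =  1619.46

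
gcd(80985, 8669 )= 1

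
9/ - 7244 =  - 1 + 7235/7244 =- 0.00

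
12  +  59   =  71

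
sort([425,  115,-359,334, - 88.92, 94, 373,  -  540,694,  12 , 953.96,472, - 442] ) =[-540, - 442, - 359,- 88.92,12,94, 115,334 , 373 , 425 , 472,  694, 953.96 ] 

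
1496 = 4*374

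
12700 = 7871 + 4829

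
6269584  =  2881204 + 3388380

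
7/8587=7/8587 = 0.00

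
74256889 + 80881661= 155138550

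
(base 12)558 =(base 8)1424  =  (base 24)18k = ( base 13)488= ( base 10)788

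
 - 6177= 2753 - 8930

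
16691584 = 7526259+9165325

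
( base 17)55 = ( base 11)82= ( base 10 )90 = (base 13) 6C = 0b1011010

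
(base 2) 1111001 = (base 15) 81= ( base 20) 61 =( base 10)121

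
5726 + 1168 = 6894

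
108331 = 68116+40215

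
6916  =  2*3458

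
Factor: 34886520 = 2^3*3^2*5^1*96907^1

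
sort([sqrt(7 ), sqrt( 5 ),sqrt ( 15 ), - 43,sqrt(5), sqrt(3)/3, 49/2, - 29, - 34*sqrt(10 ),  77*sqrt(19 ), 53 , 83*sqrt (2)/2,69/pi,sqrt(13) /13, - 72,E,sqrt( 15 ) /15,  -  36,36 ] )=[ - 34*sqrt(10), - 72, - 43,  -  36, - 29,sqrt( 15) /15,sqrt(13 )/13,sqrt ( 3 )/3,sqrt( 5),sqrt( 5 ),sqrt (7 ),E , sqrt(15 ) , 69/pi,49/2 , 36,53, 83*sqrt(2)/2,  77*sqrt(19)]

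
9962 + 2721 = 12683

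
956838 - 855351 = 101487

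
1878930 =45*41754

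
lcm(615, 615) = 615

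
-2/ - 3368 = 1/1684 = 0.00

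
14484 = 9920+4564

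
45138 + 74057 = 119195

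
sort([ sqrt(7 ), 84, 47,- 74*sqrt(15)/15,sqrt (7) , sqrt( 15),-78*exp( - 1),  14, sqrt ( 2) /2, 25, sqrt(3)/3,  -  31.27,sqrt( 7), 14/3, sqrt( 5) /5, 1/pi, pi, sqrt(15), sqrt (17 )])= [ - 31.27, -78*exp( - 1) ,- 74 * sqrt( 15)/15, 1/pi,sqrt( 5)/5,sqrt( 3) /3 , sqrt(2 )/2, sqrt(7 ), sqrt(7), sqrt(7), pi, sqrt ( 15) , sqrt(15), sqrt ( 17),14/3, 14, 25, 47 , 84 ]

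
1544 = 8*193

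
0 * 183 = 0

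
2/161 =2/161=0.01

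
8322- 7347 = 975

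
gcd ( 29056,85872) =16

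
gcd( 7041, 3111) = 3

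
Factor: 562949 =562949^1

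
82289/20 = 4114 + 9/20 = 4114.45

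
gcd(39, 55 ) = 1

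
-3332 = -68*49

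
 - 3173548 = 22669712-25843260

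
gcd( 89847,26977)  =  1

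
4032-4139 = -107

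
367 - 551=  - 184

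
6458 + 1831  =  8289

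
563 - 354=209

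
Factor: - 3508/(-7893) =4/9  =  2^2*3^( - 2)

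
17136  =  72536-55400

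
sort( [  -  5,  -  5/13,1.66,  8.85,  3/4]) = [-5, - 5/13,3/4 , 1.66,8.85] 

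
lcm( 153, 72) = 1224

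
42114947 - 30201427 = 11913520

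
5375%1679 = 338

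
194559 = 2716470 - 2521911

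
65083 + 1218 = 66301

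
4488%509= 416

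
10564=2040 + 8524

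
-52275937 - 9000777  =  -61276714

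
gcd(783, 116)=29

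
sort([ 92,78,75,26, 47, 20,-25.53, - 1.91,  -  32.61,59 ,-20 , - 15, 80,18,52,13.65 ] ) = [-32.61,-25.53, -20, -15, - 1.91, 13.65, 18, 20 , 26, 47,52, 59, 75,  78, 80, 92] 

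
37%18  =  1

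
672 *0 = 0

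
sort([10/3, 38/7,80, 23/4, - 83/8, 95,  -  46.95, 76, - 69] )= [  -  69, - 46.95, - 83/8,10/3, 38/7, 23/4 , 76, 80,95]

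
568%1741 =568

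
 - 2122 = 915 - 3037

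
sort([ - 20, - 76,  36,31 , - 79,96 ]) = [ - 79,-76, - 20,31, 36,96 ]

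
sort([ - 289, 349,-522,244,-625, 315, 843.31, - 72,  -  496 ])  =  [ - 625, -522, - 496, -289, - 72,  244,  315, 349,  843.31]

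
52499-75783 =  - 23284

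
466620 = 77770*6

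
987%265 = 192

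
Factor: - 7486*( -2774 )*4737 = 98369318868 = 2^2*3^1*19^2*73^1 *197^1*1579^1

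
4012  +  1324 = 5336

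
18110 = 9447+8663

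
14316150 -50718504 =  - 36402354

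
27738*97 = 2690586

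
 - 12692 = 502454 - 515146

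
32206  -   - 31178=63384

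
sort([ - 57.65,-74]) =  [ - 74 , - 57.65 ] 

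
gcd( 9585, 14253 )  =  3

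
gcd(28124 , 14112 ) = 4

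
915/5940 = 61/396 = 0.15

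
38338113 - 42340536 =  - 4002423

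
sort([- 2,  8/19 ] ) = [-2, 8/19] 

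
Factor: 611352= 2^3*3^2*7^1*1213^1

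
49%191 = 49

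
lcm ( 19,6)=114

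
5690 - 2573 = 3117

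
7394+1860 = 9254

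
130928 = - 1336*(- 98 )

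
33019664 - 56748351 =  - 23728687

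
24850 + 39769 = 64619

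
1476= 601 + 875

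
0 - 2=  -2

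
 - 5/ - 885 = 1/177 = 0.01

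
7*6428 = 44996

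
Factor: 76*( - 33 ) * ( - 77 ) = 193116 = 2^2*3^1*7^1 * 11^2*19^1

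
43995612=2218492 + 41777120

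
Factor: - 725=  - 5^2*29^1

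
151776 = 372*408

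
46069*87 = 4008003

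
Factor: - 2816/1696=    - 2^3*11^1*53^( - 1)  =  - 88/53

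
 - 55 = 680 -735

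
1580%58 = 14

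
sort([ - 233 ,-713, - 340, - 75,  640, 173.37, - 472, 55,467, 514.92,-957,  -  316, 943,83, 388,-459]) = [-957 ,-713  ,-472,  -  459, -340,-316,-233, - 75, 55, 83, 173.37,388,467, 514.92 , 640,943 ]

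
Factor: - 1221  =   - 3^1*11^1*37^1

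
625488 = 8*78186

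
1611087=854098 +756989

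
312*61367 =19146504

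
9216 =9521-305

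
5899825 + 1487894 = 7387719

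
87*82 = 7134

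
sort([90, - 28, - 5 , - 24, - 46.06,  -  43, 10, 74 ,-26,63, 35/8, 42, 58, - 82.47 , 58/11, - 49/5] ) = [ -82.47, - 46.06, - 43, - 28, - 26, - 24, - 49/5 , - 5,35/8,58/11, 10 , 42, 58, 63, 74,90]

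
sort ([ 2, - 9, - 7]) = [ - 9, - 7,2] 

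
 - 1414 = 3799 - 5213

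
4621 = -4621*( - 1 ) 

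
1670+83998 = 85668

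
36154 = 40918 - 4764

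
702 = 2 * 351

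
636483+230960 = 867443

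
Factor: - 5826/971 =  - 6 = - 2^1*3^1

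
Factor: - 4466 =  - 2^1 * 7^1*11^1*29^1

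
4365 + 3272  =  7637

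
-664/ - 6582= 332/3291 = 0.10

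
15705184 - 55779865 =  - 40074681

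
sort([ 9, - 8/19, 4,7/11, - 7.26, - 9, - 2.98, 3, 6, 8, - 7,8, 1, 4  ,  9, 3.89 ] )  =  [ - 9,-7.26, - 7,-2.98 , - 8/19,7/11 , 1,  3, 3.89, 4, 4,6,8 , 8, 9, 9]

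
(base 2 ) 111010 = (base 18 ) 34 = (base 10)58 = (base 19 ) 31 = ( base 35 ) 1n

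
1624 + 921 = 2545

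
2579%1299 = 1280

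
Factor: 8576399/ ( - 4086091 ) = - 13^1 * 659723^1*4086091^(-1)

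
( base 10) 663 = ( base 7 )1635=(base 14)355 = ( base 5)10123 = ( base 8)1227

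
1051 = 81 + 970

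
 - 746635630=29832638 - 776468268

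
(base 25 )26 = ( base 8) 70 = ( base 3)2002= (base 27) 22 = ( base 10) 56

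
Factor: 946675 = 5^2*19^1 *1993^1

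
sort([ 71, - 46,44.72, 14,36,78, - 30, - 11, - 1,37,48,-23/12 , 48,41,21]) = [ - 46,- 30, - 11, - 23/12, - 1,14,  21, 36, 37 , 41,44.72,48,48,  71, 78 ]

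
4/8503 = 4/8503 = 0.00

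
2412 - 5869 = - 3457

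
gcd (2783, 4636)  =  1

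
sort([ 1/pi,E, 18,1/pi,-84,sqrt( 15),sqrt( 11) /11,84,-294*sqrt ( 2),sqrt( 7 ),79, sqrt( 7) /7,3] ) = [ - 294*sqrt(2),-84,sqrt( 11) /11, 1/pi, 1/pi, sqrt (7)/7, sqrt ( 7 ),E,3,sqrt( 15 ) , 18,79,84] 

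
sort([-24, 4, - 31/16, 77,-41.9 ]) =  [-41.9, - 24 , -31/16, 4,77]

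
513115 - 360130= 152985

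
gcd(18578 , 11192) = 2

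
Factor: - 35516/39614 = -2^1 * 13^1* 29^( - 1) = -26/29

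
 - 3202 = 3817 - 7019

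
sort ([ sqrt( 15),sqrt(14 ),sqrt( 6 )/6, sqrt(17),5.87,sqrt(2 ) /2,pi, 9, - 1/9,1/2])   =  [ - 1/9, sqrt(6 )/6,1/2,sqrt(2)/2,pi, sqrt( 14 ),sqrt(15),sqrt( 17 ),5.87,9]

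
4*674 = 2696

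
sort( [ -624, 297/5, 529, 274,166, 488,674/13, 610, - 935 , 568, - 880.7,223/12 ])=[  -  935, - 880.7, - 624, 223/12, 674/13, 297/5, 166, 274,488, 529,568, 610]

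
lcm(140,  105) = 420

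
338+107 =445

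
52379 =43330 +9049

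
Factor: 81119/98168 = 2^ (-3 )*7^( - 1) * 1753^( - 1 )* 81119^1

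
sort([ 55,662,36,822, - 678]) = [ - 678, 36,55 , 662,822]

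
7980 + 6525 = 14505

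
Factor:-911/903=  -  3^ (- 1 )*7^(  -  1) *43^ (  -  1 )*911^1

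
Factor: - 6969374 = -2^1*3484687^1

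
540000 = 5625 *96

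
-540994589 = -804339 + -540190250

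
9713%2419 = 37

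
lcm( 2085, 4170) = 4170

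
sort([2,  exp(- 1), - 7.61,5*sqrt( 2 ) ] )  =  [ - 7.61,exp( - 1 ),2,5 * sqrt( 2 )]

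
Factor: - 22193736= - 2^3 * 3^1 *661^1*1399^1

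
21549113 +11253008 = 32802121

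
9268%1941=1504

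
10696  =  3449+7247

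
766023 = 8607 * 89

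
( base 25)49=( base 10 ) 109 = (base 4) 1231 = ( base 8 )155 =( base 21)54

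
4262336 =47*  90688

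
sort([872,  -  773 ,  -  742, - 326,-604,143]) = [ - 773 ,-742, - 604,-326,143, 872 ]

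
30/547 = 30/547 = 0.05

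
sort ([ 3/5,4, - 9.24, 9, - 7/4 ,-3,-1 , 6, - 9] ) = [  -  9.24, - 9, - 3,-7/4, - 1,3/5, 4, 6,9 ]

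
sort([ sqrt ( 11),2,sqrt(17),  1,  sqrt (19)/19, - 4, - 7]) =[-7,  -  4, sqrt( 19) /19,1,  2, sqrt(11 ),sqrt(17)]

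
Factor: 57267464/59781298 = 28633732/29890649=2^2*71^1*100823^1  *  29890649^( - 1)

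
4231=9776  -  5545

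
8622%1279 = 948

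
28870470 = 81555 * 354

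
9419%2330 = 99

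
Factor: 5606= 2^1*2803^1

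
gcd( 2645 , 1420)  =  5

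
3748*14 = 52472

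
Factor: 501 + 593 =2^1*547^1 = 1094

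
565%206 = 153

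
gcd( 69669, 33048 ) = 9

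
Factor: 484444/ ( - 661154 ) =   -  562/767=- 2^1*13^( - 1)*59^( - 1 ) * 281^1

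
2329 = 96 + 2233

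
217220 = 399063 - 181843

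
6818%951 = 161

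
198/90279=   22/10031= 0.00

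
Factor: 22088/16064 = 2^(  -  3)*11^1 = 11/8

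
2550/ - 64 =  - 1275/32 = - 39.84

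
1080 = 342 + 738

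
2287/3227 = 2287/3227=   0.71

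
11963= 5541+6422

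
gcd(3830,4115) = 5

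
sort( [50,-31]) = [ -31 , 50]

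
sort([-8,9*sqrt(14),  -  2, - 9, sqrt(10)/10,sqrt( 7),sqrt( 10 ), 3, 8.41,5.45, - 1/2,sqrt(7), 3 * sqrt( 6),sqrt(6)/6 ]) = [ - 9, - 8,-2, - 1/2 , sqrt( 10 )/10,sqrt( 6)/6,sqrt(7) , sqrt( 7 ),3,sqrt( 10 ), 5.45, 3*sqrt( 6 ),8.41,9 * sqrt(14 )]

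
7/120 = 7/120 = 0.06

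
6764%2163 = 275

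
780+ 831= 1611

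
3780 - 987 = 2793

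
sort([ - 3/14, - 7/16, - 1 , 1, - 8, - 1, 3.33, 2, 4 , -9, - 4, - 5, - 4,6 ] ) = [-9, - 8, - 5  ,-4, - 4, - 1,- 1,  -  7/16, - 3/14, 1, 2, 3.33, 4, 6 ] 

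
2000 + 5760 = 7760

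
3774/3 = 1258=1258.00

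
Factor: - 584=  - 2^3*73^1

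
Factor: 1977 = 3^1 * 659^1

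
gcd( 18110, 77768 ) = 2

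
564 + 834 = 1398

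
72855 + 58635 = 131490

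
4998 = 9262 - 4264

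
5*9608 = 48040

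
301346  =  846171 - 544825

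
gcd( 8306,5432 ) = 2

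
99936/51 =33312/17 = 1959.53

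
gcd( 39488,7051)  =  1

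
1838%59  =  9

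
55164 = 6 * 9194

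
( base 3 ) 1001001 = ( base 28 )r1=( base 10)757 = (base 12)531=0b1011110101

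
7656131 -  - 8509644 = 16165775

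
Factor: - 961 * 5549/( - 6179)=31^3* 37^( - 1 )*167^( - 1)*179^1 = 5332589/6179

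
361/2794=361/2794=0.13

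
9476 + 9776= 19252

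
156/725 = 156/725 = 0.22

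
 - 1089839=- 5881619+4791780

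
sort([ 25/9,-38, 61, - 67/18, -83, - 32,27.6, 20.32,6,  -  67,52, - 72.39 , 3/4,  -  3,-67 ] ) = [-83, - 72.39,-67, - 67, - 38, - 32,  -  67/18, -3,3/4,25/9,6, 20.32,27.6, 52,  61] 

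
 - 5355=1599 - 6954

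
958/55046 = 479/27523 = 0.02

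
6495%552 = 423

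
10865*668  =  7257820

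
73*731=53363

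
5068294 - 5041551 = 26743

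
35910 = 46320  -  10410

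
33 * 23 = 759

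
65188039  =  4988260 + 60199779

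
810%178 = 98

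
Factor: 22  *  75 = 2^1 * 3^1*5^2*11^1 = 1650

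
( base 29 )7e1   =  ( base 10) 6294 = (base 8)14226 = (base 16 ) 1896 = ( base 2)1100010010110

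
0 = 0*( - 260 )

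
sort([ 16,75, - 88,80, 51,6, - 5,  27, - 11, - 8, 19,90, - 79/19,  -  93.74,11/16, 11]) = [ - 93.74, - 88, - 11, - 8, - 5, - 79/19,  11/16,6 , 11, 16,19, 27, 51,  75,80,90]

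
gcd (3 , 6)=3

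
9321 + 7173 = 16494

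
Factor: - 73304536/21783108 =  - 18326134/5445777= - 2^1*3^( - 1) * 617^1 * 14851^1*1815259^( - 1 ) 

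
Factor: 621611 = 621611^1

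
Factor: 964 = 2^2*241^1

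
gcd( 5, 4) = 1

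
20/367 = 20/367 = 0.05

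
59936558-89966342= - 30029784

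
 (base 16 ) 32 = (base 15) 35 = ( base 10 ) 50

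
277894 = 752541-474647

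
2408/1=2408 = 2408.00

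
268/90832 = 67/22708 = 0.00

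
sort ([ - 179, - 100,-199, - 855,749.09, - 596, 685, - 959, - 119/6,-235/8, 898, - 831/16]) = [  -  959, - 855,-596, - 199, - 179, - 100, - 831/16, - 235/8, - 119/6, 685, 749.09, 898] 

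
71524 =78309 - 6785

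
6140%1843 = 611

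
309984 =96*3229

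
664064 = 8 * 83008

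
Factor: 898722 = 2^1*3^3*11^1*17^1*89^1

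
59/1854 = 59/1854 = 0.03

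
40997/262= 156 + 125/262= 156.48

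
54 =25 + 29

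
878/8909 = 878/8909 = 0.10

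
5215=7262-2047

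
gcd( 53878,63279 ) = 79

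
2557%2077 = 480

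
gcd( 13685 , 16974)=23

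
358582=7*51226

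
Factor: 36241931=11^1 * 101^1*32621^1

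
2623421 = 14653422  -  12030001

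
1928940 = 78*24730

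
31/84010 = 1/2710 =0.00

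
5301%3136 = 2165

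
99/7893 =11/877 = 0.01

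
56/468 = 14/117 =0.12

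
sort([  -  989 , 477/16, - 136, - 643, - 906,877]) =[-989, - 906, - 643, - 136, 477/16, 877] 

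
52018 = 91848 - 39830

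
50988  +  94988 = 145976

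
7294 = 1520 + 5774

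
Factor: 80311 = 7^2*11^1*149^1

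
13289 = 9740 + 3549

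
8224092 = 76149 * 108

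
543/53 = 10  +  13/53 = 10.25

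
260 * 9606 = 2497560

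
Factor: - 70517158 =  - 2^1*  35258579^1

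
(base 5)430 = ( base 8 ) 163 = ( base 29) 3s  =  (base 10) 115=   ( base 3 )11021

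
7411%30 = 1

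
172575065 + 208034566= 380609631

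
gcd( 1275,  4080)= 255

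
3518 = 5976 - 2458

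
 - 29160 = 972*(-30)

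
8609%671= 557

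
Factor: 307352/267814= 2^2*103^1*359^(  -  1 )= 412/359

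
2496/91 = 192/7 = 27.43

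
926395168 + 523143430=1449538598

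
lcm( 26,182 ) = 182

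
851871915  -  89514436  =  762357479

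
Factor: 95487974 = 2^1 * 47743987^1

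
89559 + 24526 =114085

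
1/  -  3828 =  - 1/3828 = - 0.00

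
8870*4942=43835540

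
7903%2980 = 1943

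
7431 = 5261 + 2170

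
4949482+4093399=9042881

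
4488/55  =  81  +  3/5 =81.60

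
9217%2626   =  1339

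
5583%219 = 108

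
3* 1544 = 4632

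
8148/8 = 1018 + 1/2  =  1018.50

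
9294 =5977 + 3317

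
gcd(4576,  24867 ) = 1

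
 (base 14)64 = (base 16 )58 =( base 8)130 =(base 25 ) 3D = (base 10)88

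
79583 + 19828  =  99411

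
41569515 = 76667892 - 35098377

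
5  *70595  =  352975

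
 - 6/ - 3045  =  2/1015 = 0.00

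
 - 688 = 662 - 1350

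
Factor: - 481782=-2^1 * 3^1 * 7^1*11471^1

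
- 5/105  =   - 1/21 = - 0.05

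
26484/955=27 + 699/955  =  27.73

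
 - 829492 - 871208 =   -  1700700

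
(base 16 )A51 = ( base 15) bb1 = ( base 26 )3nf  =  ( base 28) 3a9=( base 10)2641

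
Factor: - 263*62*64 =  - 2^7*31^1*263^1= - 1043584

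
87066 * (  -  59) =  - 5136894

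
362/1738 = 181/869 = 0.21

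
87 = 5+82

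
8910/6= 1485 = 1485.00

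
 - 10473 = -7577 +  - 2896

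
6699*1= 6699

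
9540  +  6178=15718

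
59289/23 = 59289/23 = 2577.78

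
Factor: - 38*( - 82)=2^2*19^1*41^1 = 3116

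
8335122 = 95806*87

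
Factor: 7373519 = 53^1  *  139123^1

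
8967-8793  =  174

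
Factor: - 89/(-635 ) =5^ (-1 )*89^1*127^ (  -  1 ) 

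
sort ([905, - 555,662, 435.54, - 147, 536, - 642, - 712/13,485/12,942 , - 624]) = [ - 642,  -  624, - 555,  -  147, - 712/13,485/12,435.54,536, 662,905,  942]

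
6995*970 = 6785150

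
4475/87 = 51 + 38/87 = 51.44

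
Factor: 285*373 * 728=2^3*3^1*5^1*7^1 * 13^1*19^1* 373^1 = 77390040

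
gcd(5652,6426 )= 18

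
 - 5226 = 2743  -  7969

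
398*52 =20696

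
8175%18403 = 8175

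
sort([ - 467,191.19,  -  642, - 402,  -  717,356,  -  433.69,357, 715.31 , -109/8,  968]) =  [ - 717, - 642, - 467,-433.69,-402, - 109/8,191.19 , 356,  357,715.31,  968]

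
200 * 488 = 97600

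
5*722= 3610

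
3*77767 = 233301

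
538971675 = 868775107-329803432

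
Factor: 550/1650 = 3^(-1) = 1/3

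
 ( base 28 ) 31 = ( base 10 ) 85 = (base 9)104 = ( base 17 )50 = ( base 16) 55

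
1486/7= 1486/7 = 212.29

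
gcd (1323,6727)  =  7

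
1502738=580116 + 922622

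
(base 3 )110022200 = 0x2316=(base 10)8982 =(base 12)5246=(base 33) 886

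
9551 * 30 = 286530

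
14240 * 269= 3830560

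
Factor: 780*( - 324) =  - 2^4*3^5*5^1*13^1 = -  252720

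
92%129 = 92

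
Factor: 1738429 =7^1*11^1 * 107^1 * 211^1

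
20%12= 8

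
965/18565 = 193/3713 = 0.05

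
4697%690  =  557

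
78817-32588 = 46229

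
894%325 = 244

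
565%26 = 19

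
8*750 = 6000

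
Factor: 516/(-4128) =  - 1/8 = -2^( - 3)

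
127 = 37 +90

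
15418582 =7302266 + 8116316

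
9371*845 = 7918495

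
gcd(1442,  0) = 1442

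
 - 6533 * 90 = - 587970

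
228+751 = 979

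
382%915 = 382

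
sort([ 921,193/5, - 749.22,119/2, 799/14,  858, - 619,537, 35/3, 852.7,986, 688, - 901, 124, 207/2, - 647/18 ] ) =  [-901, -749.22, - 619 ,- 647/18, 35/3 , 193/5, 799/14, 119/2, 207/2, 124, 537, 688, 852.7,858,921, 986 ]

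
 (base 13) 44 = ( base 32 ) 1o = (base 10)56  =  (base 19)2i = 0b111000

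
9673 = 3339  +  6334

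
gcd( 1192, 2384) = 1192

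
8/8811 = 8/8811 = 0.00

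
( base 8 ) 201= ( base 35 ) 3O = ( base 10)129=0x81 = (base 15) 89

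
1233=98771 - 97538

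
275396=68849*4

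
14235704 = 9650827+4584877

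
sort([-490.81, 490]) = [ - 490.81, 490 ]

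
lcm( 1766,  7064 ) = 7064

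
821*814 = 668294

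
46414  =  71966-25552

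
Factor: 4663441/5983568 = 2^(-4)*367^( - 1 ) * 1019^( -1)*4663441^1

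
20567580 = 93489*220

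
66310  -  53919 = 12391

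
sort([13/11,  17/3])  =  [ 13/11,17/3 ] 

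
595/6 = 99 + 1/6= 99.17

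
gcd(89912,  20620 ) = 4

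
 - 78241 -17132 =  - 95373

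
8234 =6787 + 1447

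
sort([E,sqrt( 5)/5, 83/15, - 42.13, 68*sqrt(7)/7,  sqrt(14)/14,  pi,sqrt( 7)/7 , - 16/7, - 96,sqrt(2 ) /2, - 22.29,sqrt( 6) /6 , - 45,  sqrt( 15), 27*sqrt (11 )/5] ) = [ - 96,  -  45, - 42.13, - 22.29, - 16/7 , sqrt(14 )/14, sqrt( 7 ) /7 , sqrt( 6) /6,sqrt( 5 ) /5, sqrt (2) /2,  E, pi,sqrt( 15) , 83/15,27*sqrt( 11 ) /5,68*sqrt( 7)/7 ]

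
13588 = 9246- - 4342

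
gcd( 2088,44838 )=18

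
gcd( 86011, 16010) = 1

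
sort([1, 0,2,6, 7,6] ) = [0 , 1,2, 6 , 6, 7 ] 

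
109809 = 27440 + 82369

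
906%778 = 128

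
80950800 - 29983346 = 50967454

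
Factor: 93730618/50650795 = 2^1 * 5^( - 1 )* 13^( - 1 ) *103^1 * 557^( - 1)* 1399^ (-1 ) * 455003^1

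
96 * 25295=2428320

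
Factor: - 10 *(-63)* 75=47250 =2^1*3^3*5^3* 7^1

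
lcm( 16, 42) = 336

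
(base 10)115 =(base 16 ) 73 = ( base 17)6d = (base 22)55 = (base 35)3a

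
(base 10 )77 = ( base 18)45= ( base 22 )3b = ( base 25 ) 32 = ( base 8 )115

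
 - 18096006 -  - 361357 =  - 17734649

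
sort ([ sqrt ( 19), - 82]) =[-82, sqrt(19)]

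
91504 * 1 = 91504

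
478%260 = 218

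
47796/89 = 47796/89 = 537.03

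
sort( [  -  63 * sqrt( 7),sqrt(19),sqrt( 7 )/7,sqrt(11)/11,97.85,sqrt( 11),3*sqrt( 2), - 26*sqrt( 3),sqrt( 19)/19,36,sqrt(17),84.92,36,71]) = [ -63*sqrt(7),-26*sqrt( 3),sqrt( 19) /19,sqrt (11 )/11 , sqrt( 7)/7,sqrt( 11 ),sqrt( 17),3*sqrt ( 2 ),sqrt( 19), 36, 36, 71,84.92,97.85 ] 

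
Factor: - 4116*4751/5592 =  - 1629593/466 = - 2^(-1)*7^3*233^( - 1)*4751^1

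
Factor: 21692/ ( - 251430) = - 22/255= - 2^1 * 3^( - 1) * 5^( - 1)*11^1*17^ ( - 1 )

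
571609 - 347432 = 224177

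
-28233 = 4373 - 32606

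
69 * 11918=822342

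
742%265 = 212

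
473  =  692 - 219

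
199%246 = 199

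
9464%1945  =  1684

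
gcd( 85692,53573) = 1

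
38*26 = 988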